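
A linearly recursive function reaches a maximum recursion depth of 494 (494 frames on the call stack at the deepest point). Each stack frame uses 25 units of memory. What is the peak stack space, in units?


Maximum recursion depth = 494 frames
Memory per frame = 25 units
Total stack space = depth * frame_size
= 494 * 25 = 12350


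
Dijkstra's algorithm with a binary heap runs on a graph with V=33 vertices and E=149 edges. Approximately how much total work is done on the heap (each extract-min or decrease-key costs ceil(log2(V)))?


Dijkstra with a binary heap: each vertex is extracted once, each edge may relax once.
Each heap operation costs O(log V).
V + E = 33 + 149 = 182
ceil(log2(33)) = 6 (since 2^5 = 32 < 33 <= 64 = 2^6)
Total heap work = (V+E) * ceil(log2(V)) = 182 * 6 = 1092


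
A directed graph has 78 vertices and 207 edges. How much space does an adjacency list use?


Adjacency list: one list head per vertex + one entry per edge
Vertex heads: 78
Edge entries: 207
Total = 78 + 207 = 285


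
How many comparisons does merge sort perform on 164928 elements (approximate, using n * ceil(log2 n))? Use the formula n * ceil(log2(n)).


Recursion depth: ceil(log2(164928)) = 18
Each recursion level merges n = 164928 elements
Total = 164928 * 18 = 2968704


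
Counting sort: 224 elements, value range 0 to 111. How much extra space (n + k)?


n = 224 (output array)
k = 112 (count array for 112 distinct values)
Extra space = 224 + 112 = 336


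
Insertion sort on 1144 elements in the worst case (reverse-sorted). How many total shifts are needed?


In the worst case (reverse-sorted), each element shifts past all previous:
  Element 1: 1 shifts
  Element 2: 2 shifts
  Element 3: 3 shifts
  Element 4: 4 shifts
  Element 5: 5 shifts
  ...
  Element 1143: 1143 shifts
Total = 1 + 2 + ... + 1143
= 1144*(1144-1)/2 = 653796


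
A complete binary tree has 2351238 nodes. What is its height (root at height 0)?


In a complete binary tree, level k holds nodes 2^k .. 2^(k+1)-1 (1-indexed).
Height = floor(log2(n)) = floor(log2(2351238)) = 21
Check: 2^21 = 2097152 <= 2351238 < 4194304 = 2^22


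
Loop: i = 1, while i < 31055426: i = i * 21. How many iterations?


i multiplies by 21 each step:
i = 1 -> 21 -> 441 -> 9261 -> 194481 -> 4084101 -> 85766121 (stop)
Iterations = ceil(log_21(31055426)) = 6


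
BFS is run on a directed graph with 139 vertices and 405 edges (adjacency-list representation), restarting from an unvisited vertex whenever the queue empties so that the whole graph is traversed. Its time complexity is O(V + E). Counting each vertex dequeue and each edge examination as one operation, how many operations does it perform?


A full BFS traversal dequeues each vertex exactly once and examines each directed edge exactly once.
V = 139 (vertex processing cost)
E = 405 (edge examination cost)
Total operations proportional to V + E = 139 + 405 = 544


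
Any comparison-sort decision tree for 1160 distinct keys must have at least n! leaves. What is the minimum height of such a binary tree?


A binary decision tree of height h has at most 2^h leaves and needs at least n! of them, so h >= ceil(log2(n!)).
1160! is far too large to multiply out, so use Stirling's series:
  ln(n!) ~ n ln n - n + (1/2) ln(2 pi n) + 1/(12n)  (error below 1/(360 n^3), negligible here)
  ln(1160) = 7.0561753
  n ln n = 1160 * 7.0561753 = 8185.1633
  (1/2) ln(2 pi * 1160) = (1/2) ln(7288.4950) = 4.4470
  1/(12*1160) = 0.0001
  ln(1160!) ~ 8185.1633 - 1160 + 4.4470 + 0.0001 = 7029.6104
Convert to base 2: log2(1160!) = 7029.6104 / ln 2 = 7029.6104 / 0.69314718 = 10141.5841
ceil(10141.5841) = 10142


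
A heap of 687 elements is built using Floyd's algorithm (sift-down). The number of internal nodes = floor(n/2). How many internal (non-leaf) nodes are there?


Leaf nodes occupy roughly half the array.
Sift-down is called for each internal node, starting from the last one.
Internal nodes = floor(n/2) = floor(687/2) = 343


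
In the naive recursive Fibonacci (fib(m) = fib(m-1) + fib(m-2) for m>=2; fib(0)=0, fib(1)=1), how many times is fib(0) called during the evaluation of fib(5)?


Let N(m) = number of times fib(m) is called while evaluating fib(5).
N(5) = 1 (the initial call).
N(4) = 1 (only fib(5) calls it).
For 1 <= m <= 3: fib(m) is called by fib(m+1) and fib(m+2), so
  N(m) = N(m+1) + N(m+2).
fib(0) is called only by fib(2), so N(0) = N(2).
Walk down from m=5:
  N(5)=1, N(4)=1, N(3)=2, N(2)=3, N(1)=5, N(0)=N(2)=3
N(0) = 3


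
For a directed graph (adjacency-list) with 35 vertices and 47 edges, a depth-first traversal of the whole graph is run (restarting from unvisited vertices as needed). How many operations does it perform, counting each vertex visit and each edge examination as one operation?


A full DFS traversal visits each vertex once and examines each edge once.
V = 35
E = 47
Sum = 35 + 47 = 82


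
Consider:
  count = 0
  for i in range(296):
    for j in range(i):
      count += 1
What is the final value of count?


For each i, the inner loop runs i times:
  i=0: inner runs 0 times
  i=1: inner runs 1 time
  i=2: inner runs 2 times
  i=3: inner runs 3 times
  i=4: inner runs 4 times
  i=5: inner runs 5 times
  i=6: inner runs 6 times
  i=7: inner runs 7 times
  ...
Total = 0 + 1 + 2 + ... + 295 = 296*(296-1)/2 = 43660


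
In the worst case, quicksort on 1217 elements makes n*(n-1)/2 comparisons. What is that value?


Sum of comparisons per partition:
1216 + 1215 + ... + 1 + 0
= 1217 * (1217 - 1) / 2
= 1217 * 1216 / 2
= 739936


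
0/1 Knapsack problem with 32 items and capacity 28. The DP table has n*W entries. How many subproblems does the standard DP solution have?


The DP table is indexed by (item, capacity).
Rows: 32 items
Columns: 28 capacity values (1 to W)
Total subproblems = 32 * 28 = 896


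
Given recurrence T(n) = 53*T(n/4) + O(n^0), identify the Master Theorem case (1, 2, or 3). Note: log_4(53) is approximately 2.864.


Master Theorem parameters: a=53, b=4, c=0
log_b(a) = 2.864
Compare b^c with a: 4^0 = 1 < 53, so c < log_b(a).
Comparing c=0 vs log_b(a)=2.864:
0 < 2.864 => Case 1
Result: T(n) = O(n^(log_4 53)) ~ O(n^2.864)
Master Theorem case = 1


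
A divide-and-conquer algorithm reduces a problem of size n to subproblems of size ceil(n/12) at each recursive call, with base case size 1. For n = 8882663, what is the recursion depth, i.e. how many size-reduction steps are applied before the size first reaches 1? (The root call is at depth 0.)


Each step divides the size by 12 (rounding up); after k steps the size is ceil(n/12^k), which equals 1 exactly when 12^k >= n.
So the depth is the smallest k with 12^k >= 8882663, i.e. ceil(log_12(8882663)).
12^6 = 2985984 < 8882663 <= 35831808 = 12^7
Recursion depth = 7


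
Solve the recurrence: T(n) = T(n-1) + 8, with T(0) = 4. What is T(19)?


Unrolling the recurrence:
T(19) = T(18) + 8
       = T(17) + 8 + 8
       = T(16) + 8*3
       ...
       = T(0) + 8*19
       = 4 + 152 = 156


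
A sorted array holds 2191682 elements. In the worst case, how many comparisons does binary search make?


Halving sequence: 2191682 -> 1095841 -> 547920 -> 273960 -> 136980 -> 68490 -> 34245 -> 17122 -> 8561 -> 4280 -> 2140 -> 1070 -> 535 -> 267 -> 133 -> 66 -> 33 -> 16 -> 8 -> 4 -> 2 -> 1
Number of halvings = 21
Max comparisons = 21 + 1 = 22


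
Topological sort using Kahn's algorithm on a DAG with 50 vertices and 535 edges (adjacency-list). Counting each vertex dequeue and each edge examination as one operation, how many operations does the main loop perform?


Kahn's algorithm:
  1. Compute in-degrees: O(V + E)
  2. Process queue: each vertex dequeued once (O(V))
     each edge examined once (O(E))
Total = V + E = 50 + 535 = 585


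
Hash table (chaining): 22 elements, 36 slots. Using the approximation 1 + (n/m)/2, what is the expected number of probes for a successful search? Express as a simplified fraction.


Computing expected probes:
alpha = 22/36
= 1 + alpha/2
= 1 + 22/(2*36)
= (2*36 + 22) / (2*36)
= 94/72 = 47/36


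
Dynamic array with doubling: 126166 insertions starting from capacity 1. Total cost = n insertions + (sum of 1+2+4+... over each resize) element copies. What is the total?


n = 126166
Insertion costs: 126166
Resizes copy 1, 2, 4, ... up to the largest power of 2 that is <= n-1 = 126165, i.e. 65536.
Copy costs = 1 + 2 + 4 + 8 + 16 + 32 + 64 + 128 + 256 + 512 + 1024 + 2048 + 4096 + 8192 + 16384 + 32768 + 65536 = 131071
Total = 126166 + 131071 = 257237


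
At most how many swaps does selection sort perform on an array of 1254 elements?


Each of the 1253 passes places one element in its final position.
Pass 1: swap minimum into position 0
Pass 2: swap minimum of remaining into position 1
...
Pass 1253: last two elements, one swap
Maximum swaps = 1254 - 1 = 1253


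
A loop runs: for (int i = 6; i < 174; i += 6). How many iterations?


Loop starts at i = 6, increments by 6, stops when i >= 174.
Number of iterations = ceil((174 - 6) / 6)
= ceil(168 / 6)
= 28


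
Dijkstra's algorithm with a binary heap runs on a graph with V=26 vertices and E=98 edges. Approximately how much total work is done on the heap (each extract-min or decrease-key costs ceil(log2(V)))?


Dijkstra with a binary heap: each vertex is extracted once, each edge may relax once.
Each heap operation costs O(log V).
V + E = 26 + 98 = 124
ceil(log2(26)) = 5 (since 2^4 = 16 < 26 <= 32 = 2^5)
Total heap work = (V+E) * ceil(log2(V)) = 124 * 5 = 620


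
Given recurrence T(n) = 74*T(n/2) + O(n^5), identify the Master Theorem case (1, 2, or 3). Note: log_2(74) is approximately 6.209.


Master Theorem parameters: a=74, b=2, c=5
log_b(a) = 6.209
Compare b^c with a: 2^5 = 32 < 74, so c < log_b(a).
Comparing c=5 vs log_b(a)=6.209:
5 < 6.209 => Case 1
Result: T(n) = O(n^(log_2 74)) ~ O(n^6.209)
Master Theorem case = 1


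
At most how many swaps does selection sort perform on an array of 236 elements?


Each of the 235 passes places one element in its final position.
Pass 1: swap minimum into position 0
Pass 2: swap minimum of remaining into position 1
...
Pass 235: last two elements, one swap
Maximum swaps = 236 - 1 = 235


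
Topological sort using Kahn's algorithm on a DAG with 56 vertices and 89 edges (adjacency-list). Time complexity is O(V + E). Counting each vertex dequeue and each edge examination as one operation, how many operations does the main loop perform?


Kahn's algorithm:
  1. Compute in-degrees: O(V + E)
  2. Process queue: each vertex dequeued once (O(V))
     each edge examined once (O(E))
Total = V + E = 56 + 89 = 145


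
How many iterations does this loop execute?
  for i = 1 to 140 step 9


The loop variable i takes values starting at 1 and increments by 9 each iteration.
Sequence: i = 1, 10, 19, 28, 37, 46, 55, 64, 73, ...
The upper bound 140 is inclusive, so the count is floor((last - first) / step) + 1:
floor((140 - 1) / 9) + 1 = floor(139/9) + 1 = 15 + 1 = 16


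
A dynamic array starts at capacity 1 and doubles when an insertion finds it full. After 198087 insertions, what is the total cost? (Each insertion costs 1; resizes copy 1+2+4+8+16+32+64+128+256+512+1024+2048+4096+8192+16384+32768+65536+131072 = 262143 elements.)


Insertion cost: 198087 (one per element)
Resizes occur just before inserting elements 2, 3, 5, 9, ...
Elements copied at each resize: 1 + 2 + 4 + 8 + 16 + 32 + 64 + 128 + 256 + 512 + 1024 + 2048 + 4096 + 8192 + 16384 + 32768 + 65536 + 131072
Sum of copies = 262143 (geometric series: 2^k - 1)
Total = 198087 + 262143 = 460230


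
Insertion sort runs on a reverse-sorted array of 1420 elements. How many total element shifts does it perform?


Sum of shifts = 1 + 2 + 3 + ... + 1419
= 1420 * 1419 / 2
= 2014980 / 2
= 1007490


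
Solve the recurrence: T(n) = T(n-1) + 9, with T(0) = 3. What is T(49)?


Unrolling the recurrence:
T(49) = T(48) + 9
       = T(47) + 9 + 9
       = T(46) + 9*3
       ...
       = T(0) + 9*49
       = 3 + 441 = 444


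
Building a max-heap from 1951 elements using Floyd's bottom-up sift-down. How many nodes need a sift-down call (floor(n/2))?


In a heap of 1951 elements (0-indexed array):
  Last element index: 1950
  Parent of last element: floor((1950 - 1) / 2) = 974
  Internal nodes: indices 0 to 974
  Count = floor(1951/2) = 975


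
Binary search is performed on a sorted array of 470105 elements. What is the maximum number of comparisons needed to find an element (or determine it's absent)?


Binary search halves the search space each comparison:
  Step 1: search space = 470105 -> 235052
  Step 2: search space = 235052 -> 117526
  Step 3: search space = 117526 -> 58763
  Step 4: search space = 58763 -> 29381
  Step 5: search space = 29381 -> 14690
  Step 6: search space = 14690 -> 7345
  Step 7: search space = 7345 -> 3672
  Step 8: search space = 3672 -> 1836
  Step 9: search space = 1836 -> 918
  Step 10: search space = 918 -> 459
  Step 11: search space = 459 -> 229
  Step 12: search space = 229 -> 114
  Step 13: search space = 114 -> 57
  Step 14: search space = 57 -> 28
  Step 15: search space = 28 -> 14
  Step 16: search space = 14 -> 7
  Step 17: search space = 7 -> 3
  Step 18: search space = 3 -> 1
  Step 19: search space = 1 (final check)
Maximum comparisons = floor(log2(470105)) + 1 = 18 + 1 = 19


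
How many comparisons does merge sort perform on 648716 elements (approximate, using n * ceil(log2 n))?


Recursion depth: ceil(log2(648716)) = 20
Each recursion level merges n = 648716 elements
Total = 648716 * 20 = 12974320


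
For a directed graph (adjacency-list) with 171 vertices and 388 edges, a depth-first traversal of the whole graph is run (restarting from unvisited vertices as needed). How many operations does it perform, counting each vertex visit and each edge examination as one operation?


A full DFS traversal visits each vertex once and examines each edge once.
V = 171
E = 388
Sum = 171 + 388 = 559


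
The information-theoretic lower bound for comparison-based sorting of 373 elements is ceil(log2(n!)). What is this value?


A binary decision tree of height h has at most 2^h leaves and needs at least n! of them, so h >= ceil(log2(n!)).
373! is far too large to multiply out, so use Stirling's series:
  ln(n!) ~ n ln n - n + (1/2) ln(2 pi n) + 1/(12n)  (error below 1/(360 n^3), negligible here)
  ln(373) = 5.9215784
  n ln n = 373 * 5.9215784 = 2208.7487
  (1/2) ln(2 pi * 373) = (1/2) ln(2343.6281) = 3.8797
  1/(12*373) = 0.0002
  ln(373!) ~ 2208.7487 - 373 + 3.8797 + 0.0002 = 1839.6286
Convert to base 2: log2(373!) = 1839.6286 / ln 2 = 1839.6286 / 0.69314718 = 2654.0231
ceil(2654.0231) = 2655


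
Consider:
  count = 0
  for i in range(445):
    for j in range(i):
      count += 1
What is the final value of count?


For each i, the inner loop runs i times:
  i=0: inner runs 0 times
  i=1: inner runs 1 time
  i=2: inner runs 2 times
  i=3: inner runs 3 times
  i=4: inner runs 4 times
  i=5: inner runs 5 times
  i=6: inner runs 6 times
  i=7: inner runs 7 times
  ...
Total = 0 + 1 + 2 + ... + 444 = 445*(445-1)/2 = 98790


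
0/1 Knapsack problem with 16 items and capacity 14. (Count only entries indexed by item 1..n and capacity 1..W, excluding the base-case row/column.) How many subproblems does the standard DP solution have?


The DP table is indexed by (item, capacity).
Rows: 16 items
Columns: 14 capacity values (1 to W)
Total subproblems = 16 * 14 = 224


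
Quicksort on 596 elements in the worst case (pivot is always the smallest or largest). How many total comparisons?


In the worst case, each partition step picks the worst pivot:
  Partition 1: 595 comparisons (n-1 elements to compare)
  Partition 2: 594 comparisons
  Partition 3: 593 comparisons
  Partition 4: 592 comparisons
  Partition 5: 591 comparisons
  ...
  Last partition: 0 comparisons
Total = (n-1) + (n-2) + ... + 1 + 0 = n*(n-1)/2
= 596*595/2 = 177310


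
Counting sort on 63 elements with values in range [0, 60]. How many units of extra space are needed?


Output array size: 63 (to store sorted result)
Count array size: 61 (one slot per possible value, range 0 to 60)
Total extra space = 63 + 61 = 124


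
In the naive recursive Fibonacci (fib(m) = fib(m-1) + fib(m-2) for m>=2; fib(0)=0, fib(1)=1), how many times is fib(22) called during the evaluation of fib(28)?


Let N(m) = number of times fib(m) is called while evaluating fib(28).
N(28) = 1 (the initial call).
N(27) = 1 (only fib(28) calls it).
For 1 <= m <= 26: fib(m) is called by fib(m+1) and fib(m+2), so
  N(m) = N(m+1) + N(m+2).
fib(0) is called only by fib(2), so N(0) = N(2).
Walk down from m=28:
  N(28)=1, N(27)=1, N(26)=2, N(25)=3, N(24)=5, N(23)=8, N(22)=13
N(22) = 13


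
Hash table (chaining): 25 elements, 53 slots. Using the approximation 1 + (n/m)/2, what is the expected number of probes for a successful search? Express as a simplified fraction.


Computing expected probes:
alpha = 25/53
= 1 + alpha/2
= 1 + 25/(2*53)
= (2*53 + 25) / (2*53)
= 131/106


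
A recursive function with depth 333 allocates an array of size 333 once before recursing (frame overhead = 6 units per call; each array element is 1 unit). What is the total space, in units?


Array allocation: 333 units (allocated once)
Stack frames: 333 deep * 6 per frame = 1998 units
Total = 333 + 1998 = 2331


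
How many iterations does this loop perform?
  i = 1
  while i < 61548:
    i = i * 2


The loop variable doubles each iteration:
i = 1 -> 2 -> 4 -> 8 -> 16 -> 32 -> 64 -> 128 -> 256 -> 512 -> 1024 -> 2048 -> 4096 -> 8192 -> 16384 -> 32768 -> 65536 (stop, 65536 >= 61548)
Number of doublings = ceil(log2(61548)) = 16


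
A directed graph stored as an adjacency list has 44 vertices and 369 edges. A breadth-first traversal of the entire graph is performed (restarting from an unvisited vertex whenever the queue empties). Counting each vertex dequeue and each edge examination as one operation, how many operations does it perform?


A full BFS traversal dequeues each vertex once and examines each edge once.
Vertex visits: 44
Edge visits: 369
V + E = 44 + 369 = 413


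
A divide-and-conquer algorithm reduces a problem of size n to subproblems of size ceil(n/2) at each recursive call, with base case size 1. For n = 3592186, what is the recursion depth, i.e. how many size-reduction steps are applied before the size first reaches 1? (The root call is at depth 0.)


Each step divides the size by 2 (rounding up); after k steps the size is ceil(n/2^k), which equals 1 exactly when 2^k >= n.
So the depth is the smallest k with 2^k >= 3592186, i.e. ceil(log_2(3592186)).
2^21 = 2097152 < 3592186 <= 4194304 = 2^22
Recursion depth = 22


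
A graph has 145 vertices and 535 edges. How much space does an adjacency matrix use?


Adjacency matrix: V x V grid of entries
Space = V^2 = 145^2 = 145 * 145 = 21025


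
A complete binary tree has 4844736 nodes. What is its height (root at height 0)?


In a complete binary tree, level k holds nodes 2^k .. 2^(k+1)-1 (1-indexed).
Height = floor(log2(n)) = floor(log2(4844736)) = 22
Check: 2^22 = 4194304 <= 4844736 < 8388608 = 2^23


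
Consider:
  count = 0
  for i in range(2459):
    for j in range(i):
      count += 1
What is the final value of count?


For each i, the inner loop runs i times:
  i=0: inner runs 0 times
  i=1: inner runs 1 time
  i=2: inner runs 2 times
  i=3: inner runs 3 times
  i=4: inner runs 4 times
  i=5: inner runs 5 times
  i=6: inner runs 6 times
  i=7: inner runs 7 times
  ...
Total = 0 + 1 + 2 + ... + 2458 = 2459*(2459-1)/2 = 3022111


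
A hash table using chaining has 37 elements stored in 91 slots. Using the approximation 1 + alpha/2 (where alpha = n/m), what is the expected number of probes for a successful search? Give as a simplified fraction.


Load factor alpha = n/m = 37/91
Expected probes = 1 + alpha/2 = 1 + 37/(2*91)
= 1 + 37/182
= 182/182 + 37/182
= 219/182


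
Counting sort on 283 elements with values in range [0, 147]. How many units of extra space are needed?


Output array size: 283 (to store sorted result)
Count array size: 148 (one slot per possible value, range 0 to 147)
Total extra space = 283 + 148 = 431


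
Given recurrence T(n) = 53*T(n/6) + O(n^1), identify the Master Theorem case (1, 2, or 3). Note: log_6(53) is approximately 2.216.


Master Theorem parameters: a=53, b=6, c=1
log_b(a) = 2.216
Compare b^c with a: 6^1 = 6 < 53, so c < log_b(a).
Comparing c=1 vs log_b(a)=2.216:
1 < 2.216 => Case 1
Result: T(n) = O(n^(log_6 53)) ~ O(n^2.216)
Master Theorem case = 1


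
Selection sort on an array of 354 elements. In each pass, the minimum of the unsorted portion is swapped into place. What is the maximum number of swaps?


Selection sort performs one swap per pass:
  Pass 1: find min in positions 0 to 353, swap with position 0
  Pass 2: find min in positions 1 to 353, swap with position 1
  Pass 3: find min in positions 2 to 353, swap with position 2
  Pass 4: find min in positions 3 to 353, swap with position 3
  Pass 5: find min in positions 4 to 353, swap with position 4
  ... (348 more passes)
Total passes (and swaps) = n - 1 = 354 - 1 = 353


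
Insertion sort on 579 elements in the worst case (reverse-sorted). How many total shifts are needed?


In the worst case (reverse-sorted), each element shifts past all previous:
  Element 1: 1 shifts
  Element 2: 2 shifts
  Element 3: 3 shifts
  Element 4: 4 shifts
  Element 5: 5 shifts
  ...
  Element 578: 578 shifts
Total = 1 + 2 + ... + 578
= 579*(579-1)/2 = 167331


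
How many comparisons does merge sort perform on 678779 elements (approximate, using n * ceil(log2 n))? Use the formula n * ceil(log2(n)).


Recursion depth: ceil(log2(678779)) = 20
Each recursion level merges n = 678779 elements
Total = 678779 * 20 = 13575580


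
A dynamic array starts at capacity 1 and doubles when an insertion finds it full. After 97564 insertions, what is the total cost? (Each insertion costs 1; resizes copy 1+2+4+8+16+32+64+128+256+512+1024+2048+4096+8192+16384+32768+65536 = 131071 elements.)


Insertion cost: 97564 (one per element)
Resizes occur just before inserting elements 2, 3, 5, 9, ...
Elements copied at each resize: 1 + 2 + 4 + 8 + 16 + 32 + 64 + 128 + 256 + 512 + 1024 + 2048 + 4096 + 8192 + 16384 + 32768 + 65536
Sum of copies = 131071 (geometric series: 2^k - 1)
Total = 97564 + 131071 = 228635


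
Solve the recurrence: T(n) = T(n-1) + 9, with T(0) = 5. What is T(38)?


Unrolling the recurrence:
T(38) = T(37) + 9
       = T(36) + 9 + 9
       = T(35) + 9*3
       ...
       = T(0) + 9*38
       = 5 + 342 = 347


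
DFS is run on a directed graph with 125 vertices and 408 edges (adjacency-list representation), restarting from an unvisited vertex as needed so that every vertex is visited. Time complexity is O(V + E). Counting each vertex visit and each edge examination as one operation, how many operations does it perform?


A full DFS traversal processes each vertex exactly once (push/pop on stack).
Each directed edge is examined once.
V = 125, E = 408
V + E = 533


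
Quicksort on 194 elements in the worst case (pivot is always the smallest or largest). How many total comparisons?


In the worst case, each partition step picks the worst pivot:
  Partition 1: 193 comparisons (n-1 elements to compare)
  Partition 2: 192 comparisons
  Partition 3: 191 comparisons
  Partition 4: 190 comparisons
  Partition 5: 189 comparisons
  ...
  Last partition: 0 comparisons
Total = (n-1) + (n-2) + ... + 1 + 0 = n*(n-1)/2
= 194*193/2 = 18721


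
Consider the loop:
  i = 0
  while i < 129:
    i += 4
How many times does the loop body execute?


Starting at i = 0, each iteration adds 4.
Iterations until i >= 129:
  Iteration 1: i = 0 -> i = 4
  Iteration 2: i = 4 -> i = 8
  Iteration 3: i = 8 -> i = 12
  Iteration 4: i = 12 -> i = 16
  Iteration 5: i = 16 -> i = 20
  Iteration 6: i = 20 -> i = 24
  Iteration 7: i = 24 -> i = 28
  Iteration 8: i = 28 -> i = 32
  ... continuing ...
Total iterations = ceil(129/4) = 33


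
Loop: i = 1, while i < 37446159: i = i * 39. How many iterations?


i multiplies by 39 each step:
i = 1 -> 39 -> 1521 -> 59319 -> 2313441 -> 90224199 (stop)
Iterations = ceil(log_39(37446159)) = 5


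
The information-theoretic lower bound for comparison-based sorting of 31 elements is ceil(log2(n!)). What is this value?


A binary decision tree of height h has at most 2^h leaves and needs at least n! of them, so h >= ceil(log2(n!)).
31! is far too large to multiply out, so use Stirling's series:
  ln(n!) ~ n ln n - n + (1/2) ln(2 pi n) + 1/(12n)  (error below 1/(360 n^3), negligible here)
  ln(31) = 3.4339872
  n ln n = 31 * 3.4339872 = 106.4536
  (1/2) ln(2 pi * 31) = (1/2) ln(194.7787) = 2.6359
  1/(12*31) = 0.0027
  ln(31!) ~ 106.4536 - 31 + 2.6359 + 0.0027 = 78.0922
Convert to base 2: log2(31!) = 78.0922 / ln 2 = 78.0922 / 0.69314718 = 112.6632
ceil(112.6632) = 113


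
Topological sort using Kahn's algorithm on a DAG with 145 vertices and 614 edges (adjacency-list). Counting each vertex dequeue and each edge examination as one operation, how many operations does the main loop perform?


Kahn's algorithm:
  1. Compute in-degrees: O(V + E)
  2. Process queue: each vertex dequeued once (O(V))
     each edge examined once (O(E))
Total = V + E = 145 + 614 = 759


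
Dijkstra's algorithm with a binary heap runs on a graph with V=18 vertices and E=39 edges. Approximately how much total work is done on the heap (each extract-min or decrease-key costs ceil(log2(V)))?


Dijkstra with a binary heap: each vertex is extracted once, each edge may relax once.
Each heap operation costs O(log V).
V + E = 18 + 39 = 57
ceil(log2(18)) = 5 (since 2^4 = 16 < 18 <= 32 = 2^5)
Total heap work = (V+E) * ceil(log2(V)) = 57 * 5 = 285


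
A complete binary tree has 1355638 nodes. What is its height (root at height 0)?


In a complete binary tree, level k holds nodes 2^k .. 2^(k+1)-1 (1-indexed).
Height = floor(log2(n)) = floor(log2(1355638)) = 20
Check: 2^20 = 1048576 <= 1355638 < 2097152 = 2^21


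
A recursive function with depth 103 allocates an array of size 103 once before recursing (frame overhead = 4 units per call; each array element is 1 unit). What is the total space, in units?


Array allocation: 103 units (allocated once)
Stack frames: 103 deep * 4 per frame = 412 units
Total = 103 + 412 = 515


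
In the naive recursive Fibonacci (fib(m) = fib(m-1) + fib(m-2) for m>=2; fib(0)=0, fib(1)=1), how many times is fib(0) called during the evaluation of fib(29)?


Let N(m) = number of times fib(m) is called while evaluating fib(29).
N(29) = 1 (the initial call).
N(28) = 1 (only fib(29) calls it).
For 1 <= m <= 27: fib(m) is called by fib(m+1) and fib(m+2), so
  N(m) = N(m+1) + N(m+2).
fib(0) is called only by fib(2), so N(0) = N(2).
Walk down from m=29:
  N(29)=1, N(28)=1, N(27)=2, N(26)=3, N(25)=5, N(24)=8, N(23)=13, N(22)=21, N(21)=34, N(20)=55, N(19)=89, N(18)=144, N(17)=233, N(16)=377, N(15)=610, N(14)=987, N(13)=1597, N(12)=2584, N(11)=4181, N(10)=6765, N(9)=10946, N(8)=17711, N(7)=28657, N(6)=46368, N(5)=75025, N(4)=121393, N(3)=196418, N(2)=317811, N(1)=514229, N(0)=N(2)=317811
N(0) = 317811


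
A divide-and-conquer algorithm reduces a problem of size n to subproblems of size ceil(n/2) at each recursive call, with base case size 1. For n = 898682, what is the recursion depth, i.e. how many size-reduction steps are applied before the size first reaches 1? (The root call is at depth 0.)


Each step divides the size by 2 (rounding up); after k steps the size is ceil(n/2^k), which equals 1 exactly when 2^k >= n.
So the depth is the smallest k with 2^k >= 898682, i.e. ceil(log_2(898682)).
2^19 = 524288 < 898682 <= 1048576 = 2^20
Recursion depth = 20


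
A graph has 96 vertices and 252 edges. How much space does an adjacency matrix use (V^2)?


Adjacency matrix: V x V grid of entries
Space = V^2 = 96^2 = 96 * 96 = 9216


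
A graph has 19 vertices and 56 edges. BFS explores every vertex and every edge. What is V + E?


A full BFS traversal dequeues each vertex once and examines each edge once.
Vertex visits: 19
Edge visits: 56
V + E = 19 + 56 = 75


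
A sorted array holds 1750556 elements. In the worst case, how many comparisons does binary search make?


Halving sequence: 1750556 -> 875278 -> 437639 -> 218819 -> 109409 -> 54704 -> 27352 -> 13676 -> 6838 -> 3419 -> 1709 -> 854 -> 427 -> 213 -> 106 -> 53 -> 26 -> 13 -> 6 -> 3 -> 1
Number of halvings = 20
Max comparisons = 20 + 1 = 21


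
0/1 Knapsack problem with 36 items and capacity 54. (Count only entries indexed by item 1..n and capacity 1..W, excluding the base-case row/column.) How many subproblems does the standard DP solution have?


The DP table is indexed by (item, capacity).
Rows: 36 items
Columns: 54 capacity values (1 to W)
Total subproblems = 36 * 54 = 1944


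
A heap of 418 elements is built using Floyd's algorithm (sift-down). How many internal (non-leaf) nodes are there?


Leaf nodes occupy roughly half the array.
Sift-down is called for each internal node, starting from the last one.
Internal nodes = floor(n/2) = floor(418/2) = 209


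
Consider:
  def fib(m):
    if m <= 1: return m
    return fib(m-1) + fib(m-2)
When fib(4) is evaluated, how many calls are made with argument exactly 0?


Let N(m) = number of times fib(m) is called while evaluating fib(4).
N(4) = 1 (the initial call).
N(3) = 1 (only fib(4) calls it).
For 1 <= m <= 2: fib(m) is called by fib(m+1) and fib(m+2), so
  N(m) = N(m+1) + N(m+2).
fib(0) is called only by fib(2), so N(0) = N(2).
Walk down from m=4:
  N(4)=1, N(3)=1, N(2)=2, N(1)=3, N(0)=N(2)=2
N(0) = 2


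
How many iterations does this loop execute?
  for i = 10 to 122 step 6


The loop variable i takes values starting at 10 and increments by 6 each iteration.
Sequence: i = 10, 16, 22, 28, 34, 40, 46, 52, 58, ...
The upper bound 122 is inclusive, so the count is floor((last - first) / step) + 1:
floor((122 - 10) / 6) + 1 = floor(112/6) + 1 = 18 + 1 = 19


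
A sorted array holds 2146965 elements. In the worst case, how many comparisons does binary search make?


Halving sequence: 2146965 -> 1073482 -> 536741 -> 268370 -> 134185 -> 67092 -> 33546 -> 16773 -> 8386 -> 4193 -> 2096 -> 1048 -> 524 -> 262 -> 131 -> 65 -> 32 -> 16 -> 8 -> 4 -> 2 -> 1
Number of halvings = 21
Max comparisons = 21 + 1 = 22


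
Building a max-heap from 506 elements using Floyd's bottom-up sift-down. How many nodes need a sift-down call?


In a heap of 506 elements (0-indexed array):
  Last element index: 505
  Parent of last element: floor((505 - 1) / 2) = 252
  Internal nodes: indices 0 to 252
  Count = floor(506/2) = 253


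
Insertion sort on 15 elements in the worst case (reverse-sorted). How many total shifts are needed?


In the worst case (reverse-sorted), each element shifts past all previous:
  Element 1: 1 shifts
  Element 2: 2 shifts
  Element 3: 3 shifts
  Element 4: 4 shifts
  Element 5: 5 shifts
  ...
  Element 14: 14 shifts
Total = 1 + 2 + ... + 14
= 15*(15-1)/2 = 105


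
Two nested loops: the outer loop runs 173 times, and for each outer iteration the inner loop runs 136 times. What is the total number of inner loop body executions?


Outer loop: 173 iterations
Inner loop: 136 iterations per outer iteration
Total = 173 * 136 = 23528


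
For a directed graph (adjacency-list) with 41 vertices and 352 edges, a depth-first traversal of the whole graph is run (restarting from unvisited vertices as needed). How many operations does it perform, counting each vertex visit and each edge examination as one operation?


A full DFS traversal visits each vertex once and examines each edge once.
V = 41
E = 352
Sum = 41 + 352 = 393


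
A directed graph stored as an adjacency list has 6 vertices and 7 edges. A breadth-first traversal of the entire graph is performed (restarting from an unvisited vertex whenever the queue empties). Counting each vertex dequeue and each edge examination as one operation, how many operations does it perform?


A full BFS traversal dequeues each vertex once and examines each edge once.
Vertex visits: 6
Edge visits: 7
V + E = 6 + 7 = 13


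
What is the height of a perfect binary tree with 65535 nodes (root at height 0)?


A perfect binary tree with 65535 nodes:
  65535 = 2^16 - 1
  Levels: 0, 1, ..., 15
  Height = 15


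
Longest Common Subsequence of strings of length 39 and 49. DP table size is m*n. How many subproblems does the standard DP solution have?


DP table indexed by positions in both strings.
First string: 39 positions
Second string: 49 positions
Total = 39 * 49 = 1911


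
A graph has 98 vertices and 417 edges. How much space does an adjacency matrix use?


Adjacency matrix: V x V grid of entries
Space = V^2 = 98^2 = 98 * 98 = 9604


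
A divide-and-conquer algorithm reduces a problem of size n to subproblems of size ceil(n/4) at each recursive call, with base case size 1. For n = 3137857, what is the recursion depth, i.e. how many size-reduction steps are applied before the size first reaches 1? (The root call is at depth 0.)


Each step divides the size by 4 (rounding up); after k steps the size is ceil(n/4^k), which equals 1 exactly when 4^k >= n.
So the depth is the smallest k with 4^k >= 3137857, i.e. ceil(log_4(3137857)).
4^10 = 1048576 < 3137857 <= 4194304 = 4^11
Recursion depth = 11


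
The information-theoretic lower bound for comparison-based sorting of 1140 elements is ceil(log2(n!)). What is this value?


A binary decision tree of height h has at most 2^h leaves and needs at least n! of them, so h >= ceil(log2(n!)).
1140! is far too large to multiply out, so use Stirling's series:
  ln(n!) ~ n ln n - n + (1/2) ln(2 pi n) + 1/(12n)  (error below 1/(360 n^3), negligible here)
  ln(1140) = 7.0387835
  n ln n = 1140 * 7.0387835 = 8024.2132
  (1/2) ln(2 pi * 1140) = (1/2) ln(7162.8313) = 4.4383
  1/(12*1140) = 0.0001
  ln(1140!) ~ 8024.2132 - 1140 + 4.4383 + 0.0001 = 6888.6516
Convert to base 2: log2(1140!) = 6888.6516 / ln 2 = 6888.6516 / 0.69314718 = 9938.2235
ceil(9938.2235) = 9939


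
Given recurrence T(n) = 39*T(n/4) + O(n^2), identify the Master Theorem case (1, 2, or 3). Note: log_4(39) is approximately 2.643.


Master Theorem parameters: a=39, b=4, c=2
log_b(a) = 2.643
Compare b^c with a: 4^2 = 16 < 39, so c < log_b(a).
Comparing c=2 vs log_b(a)=2.643:
2 < 2.643 => Case 1
Result: T(n) = O(n^(log_4 39)) ~ O(n^2.643)
Master Theorem case = 1


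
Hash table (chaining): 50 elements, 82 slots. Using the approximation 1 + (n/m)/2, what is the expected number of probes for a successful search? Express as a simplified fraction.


Computing expected probes:
alpha = 50/82
= 1 + alpha/2
= 1 + 50/(2*82)
= (2*82 + 50) / (2*82)
= 214/164 = 107/82


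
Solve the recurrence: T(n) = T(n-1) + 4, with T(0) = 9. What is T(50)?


Unrolling the recurrence:
T(50) = T(49) + 4
       = T(48) + 4 + 4
       = T(47) + 4*3
       ...
       = T(0) + 4*50
       = 9 + 200 = 209


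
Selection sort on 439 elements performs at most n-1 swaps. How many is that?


Each of the 438 passes places one element in its final position.
Pass 1: swap minimum into position 0
Pass 2: swap minimum of remaining into position 1
...
Pass 438: last two elements, one swap
Maximum swaps = 439 - 1 = 438


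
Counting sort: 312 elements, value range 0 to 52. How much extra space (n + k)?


n = 312 (output array)
k = 53 (count array for 53 distinct values)
Extra space = 312 + 53 = 365


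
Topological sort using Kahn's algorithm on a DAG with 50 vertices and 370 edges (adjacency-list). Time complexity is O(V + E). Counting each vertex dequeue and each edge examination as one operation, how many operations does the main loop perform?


Kahn's algorithm:
  1. Compute in-degrees: O(V + E)
  2. Process queue: each vertex dequeued once (O(V))
     each edge examined once (O(E))
Total = V + E = 50 + 370 = 420


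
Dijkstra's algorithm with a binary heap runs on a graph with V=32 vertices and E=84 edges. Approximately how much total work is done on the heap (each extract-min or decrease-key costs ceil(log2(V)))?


Dijkstra with a binary heap: each vertex is extracted once, each edge may relax once.
Each heap operation costs O(log V).
V + E = 32 + 84 = 116
ceil(log2(32)) = 5 (since 2^4 = 16 < 32 <= 32 = 2^5)
Total heap work = (V+E) * ceil(log2(V)) = 116 * 5 = 580


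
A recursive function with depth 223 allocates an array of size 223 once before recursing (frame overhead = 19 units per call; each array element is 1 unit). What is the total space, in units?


Array allocation: 223 units (allocated once)
Stack frames: 223 deep * 19 per frame = 4237 units
Total = 223 + 4237 = 4460


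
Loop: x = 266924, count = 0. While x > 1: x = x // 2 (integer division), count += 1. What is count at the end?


The variable x halves each step:
x = 266924 -> 133462 -> 66731 -> 33365 -> 16682 -> 8341 -> 4170 -> 2085 -> 1042 -> 521 -> 260 -> 130 -> 65 -> 32 -> 16 -> 8 -> 4 -> 2 -> 1
Number of halvings = floor(log2(266924)) = 18


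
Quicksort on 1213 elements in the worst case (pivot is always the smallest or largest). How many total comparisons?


In the worst case, each partition step picks the worst pivot:
  Partition 1: 1212 comparisons (n-1 elements to compare)
  Partition 2: 1211 comparisons
  Partition 3: 1210 comparisons
  Partition 4: 1209 comparisons
  Partition 5: 1208 comparisons
  ...
  Last partition: 0 comparisons
Total = (n-1) + (n-2) + ... + 1 + 0 = n*(n-1)/2
= 1213*1212/2 = 735078


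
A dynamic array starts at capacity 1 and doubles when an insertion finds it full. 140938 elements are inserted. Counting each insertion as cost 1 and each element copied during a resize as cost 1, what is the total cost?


n = 140938
Insertion costs: 140938
Resizes copy 1, 2, 4, ... up to the largest power of 2 that is <= n-1 = 140937, i.e. 131072.
Copy costs = 1 + 2 + 4 + 8 + 16 + 32 + 64 + 128 + 256 + 512 + 1024 + 2048 + 4096 + 8192 + 16384 + 32768 + 65536 + 131072 = 262143
Total = 140938 + 262143 = 403081


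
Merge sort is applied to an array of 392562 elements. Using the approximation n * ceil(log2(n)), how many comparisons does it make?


Merge sort divides the array into halves recursively.
Number of levels = ceil(log2(392562)) = 19
At each level, approximately n = 392562 comparisons are needed for merging.
Total comparisons ~ n * ceil(log2(n)) = 392562 * 19 = 7458678


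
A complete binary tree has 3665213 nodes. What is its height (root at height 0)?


In a complete binary tree, level k holds nodes 2^k .. 2^(k+1)-1 (1-indexed).
Height = floor(log2(n)) = floor(log2(3665213)) = 21
Check: 2^21 = 2097152 <= 3665213 < 4194304 = 2^22


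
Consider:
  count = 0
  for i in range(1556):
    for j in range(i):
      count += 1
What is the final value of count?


For each i, the inner loop runs i times:
  i=0: inner runs 0 times
  i=1: inner runs 1 time
  i=2: inner runs 2 times
  i=3: inner runs 3 times
  i=4: inner runs 4 times
  i=5: inner runs 5 times
  i=6: inner runs 6 times
  i=7: inner runs 7 times
  ...
Total = 0 + 1 + 2 + ... + 1555 = 1556*(1556-1)/2 = 1209790


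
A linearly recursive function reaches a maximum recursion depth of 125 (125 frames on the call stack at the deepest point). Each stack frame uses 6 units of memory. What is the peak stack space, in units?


Maximum recursion depth = 125 frames
Memory per frame = 6 units
Total stack space = depth * frame_size
= 125 * 6 = 750


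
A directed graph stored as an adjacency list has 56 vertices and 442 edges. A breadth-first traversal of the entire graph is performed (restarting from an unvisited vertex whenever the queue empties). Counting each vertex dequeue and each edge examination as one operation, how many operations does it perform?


A full BFS traversal dequeues each vertex once and examines each edge once.
Vertex visits: 56
Edge visits: 442
V + E = 56 + 442 = 498
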